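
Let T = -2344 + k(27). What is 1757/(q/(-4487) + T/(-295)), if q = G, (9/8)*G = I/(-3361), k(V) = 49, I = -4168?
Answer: 14069895264369/62296846421 ≈ 225.85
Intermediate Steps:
G = 33344/30249 (G = 8*(-4168/(-3361))/9 = 8*(-4168*(-1/3361))/9 = (8/9)*(4168/3361) = 33344/30249 ≈ 1.1023)
T = -2295 (T = -2344 + 49 = -2295)
q = 33344/30249 ≈ 1.1023
1757/(q/(-4487) + T/(-295)) = 1757/((33344/30249)/(-4487) - 2295/(-295)) = 1757/((33344/30249)*(-1/4487) - 2295*(-1/295)) = 1757/(-33344/135727263 + 459/59) = 1757/(62296846421/8007908517) = 1757*(8007908517/62296846421) = 14069895264369/62296846421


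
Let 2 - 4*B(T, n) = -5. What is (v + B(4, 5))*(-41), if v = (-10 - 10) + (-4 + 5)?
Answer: 2829/4 ≈ 707.25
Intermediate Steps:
v = -19 (v = -20 + 1 = -19)
B(T, n) = 7/4 (B(T, n) = ½ - ¼*(-5) = ½ + 5/4 = 7/4)
(v + B(4, 5))*(-41) = (-19 + 7/4)*(-41) = -69/4*(-41) = 2829/4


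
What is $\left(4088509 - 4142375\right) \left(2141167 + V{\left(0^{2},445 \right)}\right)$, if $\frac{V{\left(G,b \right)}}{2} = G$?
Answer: $-115336101622$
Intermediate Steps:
$V{\left(G,b \right)} = 2 G$
$\left(4088509 - 4142375\right) \left(2141167 + V{\left(0^{2},445 \right)}\right) = \left(4088509 - 4142375\right) \left(2141167 + 2 \cdot 0^{2}\right) = - 53866 \left(2141167 + 2 \cdot 0\right) = - 53866 \left(2141167 + 0\right) = \left(-53866\right) 2141167 = -115336101622$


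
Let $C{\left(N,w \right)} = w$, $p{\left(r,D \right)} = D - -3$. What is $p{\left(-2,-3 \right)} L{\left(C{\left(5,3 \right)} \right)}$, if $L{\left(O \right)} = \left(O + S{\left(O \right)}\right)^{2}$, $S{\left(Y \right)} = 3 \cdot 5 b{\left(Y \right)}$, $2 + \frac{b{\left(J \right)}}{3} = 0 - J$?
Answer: $0$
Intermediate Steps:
$p{\left(r,D \right)} = 3 + D$ ($p{\left(r,D \right)} = D + 3 = 3 + D$)
$b{\left(J \right)} = -6 - 3 J$ ($b{\left(J \right)} = -6 + 3 \left(0 - J\right) = -6 + 3 \left(- J\right) = -6 - 3 J$)
$S{\left(Y \right)} = -90 - 45 Y$ ($S{\left(Y \right)} = 3 \cdot 5 \left(-6 - 3 Y\right) = 15 \left(-6 - 3 Y\right) = -90 - 45 Y$)
$L{\left(O \right)} = \left(-90 - 44 O\right)^{2}$ ($L{\left(O \right)} = \left(O - \left(90 + 45 O\right)\right)^{2} = \left(-90 - 44 O\right)^{2}$)
$p{\left(-2,-3 \right)} L{\left(C{\left(5,3 \right)} \right)} = \left(3 - 3\right) 4 \left(45 + 22 \cdot 3\right)^{2} = 0 \cdot 4 \left(45 + 66\right)^{2} = 0 \cdot 4 \cdot 111^{2} = 0 \cdot 4 \cdot 12321 = 0 \cdot 49284 = 0$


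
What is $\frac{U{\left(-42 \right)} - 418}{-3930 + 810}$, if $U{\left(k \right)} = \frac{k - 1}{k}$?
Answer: $\frac{17513}{131040} \approx 0.13365$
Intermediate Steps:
$U{\left(k \right)} = \frac{-1 + k}{k}$
$\frac{U{\left(-42 \right)} - 418}{-3930 + 810} = \frac{\frac{-1 - 42}{-42} - 418}{-3930 + 810} = \frac{\left(- \frac{1}{42}\right) \left(-43\right) - 418}{-3120} = \left(\frac{43}{42} - 418\right) \left(- \frac{1}{3120}\right) = \left(- \frac{17513}{42}\right) \left(- \frac{1}{3120}\right) = \frac{17513}{131040}$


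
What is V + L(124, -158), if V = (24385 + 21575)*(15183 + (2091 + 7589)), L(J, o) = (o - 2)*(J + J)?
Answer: 1142663800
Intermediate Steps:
L(J, o) = 2*J*(-2 + o) (L(J, o) = (-2 + o)*(2*J) = 2*J*(-2 + o))
V = 1142703480 (V = 45960*(15183 + 9680) = 45960*24863 = 1142703480)
V + L(124, -158) = 1142703480 + 2*124*(-2 - 158) = 1142703480 + 2*124*(-160) = 1142703480 - 39680 = 1142663800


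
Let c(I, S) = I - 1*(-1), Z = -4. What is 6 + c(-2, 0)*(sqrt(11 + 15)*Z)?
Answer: 6 + 4*sqrt(26) ≈ 26.396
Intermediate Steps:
c(I, S) = 1 + I (c(I, S) = I + 1 = 1 + I)
6 + c(-2, 0)*(sqrt(11 + 15)*Z) = 6 + (1 - 2)*(sqrt(11 + 15)*(-4)) = 6 - sqrt(26)*(-4) = 6 - (-4)*sqrt(26) = 6 + 4*sqrt(26)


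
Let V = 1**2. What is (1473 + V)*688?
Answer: 1014112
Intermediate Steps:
V = 1
(1473 + V)*688 = (1473 + 1)*688 = 1474*688 = 1014112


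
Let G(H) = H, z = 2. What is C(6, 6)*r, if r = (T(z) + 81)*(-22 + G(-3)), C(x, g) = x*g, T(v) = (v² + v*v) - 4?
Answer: -76500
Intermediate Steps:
T(v) = -4 + 2*v² (T(v) = (v² + v²) - 4 = 2*v² - 4 = -4 + 2*v²)
C(x, g) = g*x
r = -2125 (r = ((-4 + 2*2²) + 81)*(-22 - 3) = ((-4 + 2*4) + 81)*(-25) = ((-4 + 8) + 81)*(-25) = (4 + 81)*(-25) = 85*(-25) = -2125)
C(6, 6)*r = (6*6)*(-2125) = 36*(-2125) = -76500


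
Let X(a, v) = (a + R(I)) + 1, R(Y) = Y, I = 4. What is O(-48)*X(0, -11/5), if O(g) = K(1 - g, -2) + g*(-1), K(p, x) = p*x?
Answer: -250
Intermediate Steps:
X(a, v) = 5 + a (X(a, v) = (a + 4) + 1 = (4 + a) + 1 = 5 + a)
O(g) = -2 + g (O(g) = (1 - g)*(-2) + g*(-1) = (-2 + 2*g) - g = -2 + g)
O(-48)*X(0, -11/5) = (-2 - 48)*(5 + 0) = -50*5 = -250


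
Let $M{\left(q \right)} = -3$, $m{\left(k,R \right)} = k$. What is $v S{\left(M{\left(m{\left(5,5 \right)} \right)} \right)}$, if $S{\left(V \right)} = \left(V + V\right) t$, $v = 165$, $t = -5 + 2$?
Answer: $2970$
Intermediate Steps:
$t = -3$
$S{\left(V \right)} = - 6 V$ ($S{\left(V \right)} = \left(V + V\right) \left(-3\right) = 2 V \left(-3\right) = - 6 V$)
$v S{\left(M{\left(m{\left(5,5 \right)} \right)} \right)} = 165 \left(\left(-6\right) \left(-3\right)\right) = 165 \cdot 18 = 2970$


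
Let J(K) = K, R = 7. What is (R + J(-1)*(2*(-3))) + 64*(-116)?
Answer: -7411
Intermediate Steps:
(R + J(-1)*(2*(-3))) + 64*(-116) = (7 - 2*(-3)) + 64*(-116) = (7 - 1*(-6)) - 7424 = (7 + 6) - 7424 = 13 - 7424 = -7411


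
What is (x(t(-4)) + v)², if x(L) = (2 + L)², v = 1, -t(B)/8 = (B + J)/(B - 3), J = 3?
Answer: 7225/2401 ≈ 3.0092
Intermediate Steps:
t(B) = -8*(3 + B)/(-3 + B) (t(B) = -8*(B + 3)/(B - 3) = -8*(3 + B)/(-3 + B))
(x(t(-4)) + v)² = ((2 + 8*(-3 - 1*(-4))/(-3 - 4))² + 1)² = ((2 + 8*(-3 + 4)/(-7))² + 1)² = ((2 + 8*(-⅐)*1)² + 1)² = ((2 - 8/7)² + 1)² = ((6/7)² + 1)² = (36/49 + 1)² = (85/49)² = 7225/2401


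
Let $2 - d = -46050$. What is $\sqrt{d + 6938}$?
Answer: $\sqrt{52990} \approx 230.2$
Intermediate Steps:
$d = 46052$ ($d = 2 - -46050 = 2 + 46050 = 46052$)
$\sqrt{d + 6938} = \sqrt{46052 + 6938} = \sqrt{52990}$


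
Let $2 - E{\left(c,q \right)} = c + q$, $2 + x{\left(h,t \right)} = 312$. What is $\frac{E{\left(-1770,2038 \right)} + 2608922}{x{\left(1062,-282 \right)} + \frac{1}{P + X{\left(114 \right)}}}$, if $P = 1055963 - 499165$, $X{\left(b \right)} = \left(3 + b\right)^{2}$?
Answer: $\frac{1488204335472}{176850971} \approx 8415.0$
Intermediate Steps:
$x{\left(h,t \right)} = 310$ ($x{\left(h,t \right)} = -2 + 312 = 310$)
$P = 556798$ ($P = 1055963 - 499165 = 556798$)
$E{\left(c,q \right)} = 2 - c - q$ ($E{\left(c,q \right)} = 2 - \left(c + q\right) = 2 - c - q$)
$\frac{E{\left(-1770,2038 \right)} + 2608922}{x{\left(1062,-282 \right)} + \frac{1}{P + X{\left(114 \right)}}} = \frac{\left(2 - -1770 - 2038\right) + 2608922}{310 + \frac{1}{556798 + \left(3 + 114\right)^{2}}} = \frac{\left(2 + 1770 - 2038\right) + 2608922}{310 + \frac{1}{556798 + 117^{2}}} = \frac{-266 + 2608922}{310 + \frac{1}{556798 + 13689}} = \frac{2608656}{310 + \frac{1}{570487}} = \frac{2608656}{\frac{176850971}{570487}} = 2608656 \cdot \frac{570487}{176850971} = \frac{1488204335472}{176850971}$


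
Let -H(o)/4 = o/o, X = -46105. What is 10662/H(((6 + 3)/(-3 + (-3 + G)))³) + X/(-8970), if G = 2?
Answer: -2386343/897 ≈ -2660.4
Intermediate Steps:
H(o) = -4 (H(o) = -4*o/o = -4*1 = -4)
10662/H(((6 + 3)/(-3 + (-3 + G)))³) + X/(-8970) = 10662/(-4) - 46105/(-8970) = 10662*(-¼) - 46105*(-1/8970) = -5331/2 + 9221/1794 = -2386343/897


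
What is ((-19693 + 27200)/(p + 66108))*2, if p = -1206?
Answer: 7507/32451 ≈ 0.23133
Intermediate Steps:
((-19693 + 27200)/(p + 66108))*2 = ((-19693 + 27200)/(-1206 + 66108))*2 = (7507/64902)*2 = 7507/32451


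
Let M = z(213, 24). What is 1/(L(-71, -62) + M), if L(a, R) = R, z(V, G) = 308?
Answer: 1/246 ≈ 0.0040650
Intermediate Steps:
M = 308
1/(L(-71, -62) + M) = 1/(-62 + 308) = 1/246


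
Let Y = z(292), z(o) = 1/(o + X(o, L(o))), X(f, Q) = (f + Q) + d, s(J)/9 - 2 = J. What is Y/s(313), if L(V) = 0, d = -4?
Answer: 1/1644300 ≈ 6.0816e-7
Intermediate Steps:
s(J) = 18 + 9*J
X(f, Q) = -4 + Q + f (X(f, Q) = (f + Q) - 4 = (Q + f) - 4 = -4 + Q + f)
z(o) = 1/(-4 + 2*o) (z(o) = 1/(o + (-4 + 0 + o)) = 1/(o + (-4 + o)) = 1/(-4 + 2*o))
Y = 1/580 (Y = 1/(2*(-2 + 292)) = (½)/290 = (½)*(1/290) = 1/580 ≈ 0.0017241)
Y/s(313) = 1/(580*(18 + 9*313)) = 1/(580*(18 + 2817)) = (1/580)/2835 = (1/580)*(1/2835) = 1/1644300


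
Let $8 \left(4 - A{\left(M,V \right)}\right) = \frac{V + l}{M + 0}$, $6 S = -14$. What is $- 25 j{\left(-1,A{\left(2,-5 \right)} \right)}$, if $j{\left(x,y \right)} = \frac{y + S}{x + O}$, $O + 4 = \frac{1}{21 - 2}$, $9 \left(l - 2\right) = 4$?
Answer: $\frac{124925}{13536} \approx 9.2291$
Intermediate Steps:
$l = \frac{22}{9}$ ($l = 2 + \frac{1}{9} \cdot 4 = 2 + \frac{4}{9} = \frac{22}{9} \approx 2.4444$)
$S = - \frac{7}{3}$ ($S = \frac{1}{6} \left(-14\right) = - \frac{7}{3} \approx -2.3333$)
$O = - \frac{75}{19}$ ($O = -4 + \frac{1}{21 - 2} = -4 + \frac{1}{19} = - \frac{75}{19} \approx -3.9474$)
$A{\left(M,V \right)} = 4 - \frac{\frac{22}{9} + V}{8 M}$ ($A{\left(M,V \right)} = 4 - \frac{\left(V + \frac{22}{9}\right) \frac{1}{M + 0}}{8} = 4 - \frac{\left(\frac{22}{9} + V\right) \frac{1}{M}}{8} = 4 - \frac{\frac{1}{M} \left(\frac{22}{9} + V\right)}{8} = 4 - \frac{\frac{22}{9} + V}{8 M}$)
$j{\left(x,y \right)} = \frac{- \frac{7}{3} + y}{- \frac{75}{19} + x}$ ($j{\left(x,y \right)} = \frac{y - \frac{7}{3}}{x - \frac{75}{19}} = \frac{- \frac{7}{3} + y}{- \frac{75}{19} + x}$)
$- 25 j{\left(-1,A{\left(2,-5 \right)} \right)} = - 25 \frac{19 \left(-7 + 3 \frac{-22 - -45 + 288 \cdot 2}{72 \cdot 2}\right)}{3 \left(-75 + 19 \left(-1\right)\right)} = - 25 \frac{19 \left(-7 + 3 \cdot \frac{1}{72} \cdot \frac{1}{2} \left(-22 + 45 + 576\right)\right)}{3 \left(-75 - 19\right)} = - 25 \frac{19 \left(-7 + 3 \cdot \frac{1}{72} \cdot \frac{1}{2} \cdot 599\right)}{3 \left(-94\right)} = - 25 \cdot \frac{19}{3} \left(- \frac{1}{94}\right) \left(-7 + 3 \cdot \frac{599}{144}\right) = - 25 \cdot \frac{19}{3} \left(- \frac{1}{94}\right) \left(-7 + \frac{599}{48}\right) = - 25 \cdot \frac{19}{3} \left(- \frac{1}{94}\right) \frac{263}{48} = \left(-25\right) \left(- \frac{4997}{13536}\right) = \frac{124925}{13536}$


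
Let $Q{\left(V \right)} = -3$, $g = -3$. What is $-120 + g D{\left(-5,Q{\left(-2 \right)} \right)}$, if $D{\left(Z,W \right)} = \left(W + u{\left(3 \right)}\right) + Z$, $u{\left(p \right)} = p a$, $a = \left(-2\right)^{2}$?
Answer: $-132$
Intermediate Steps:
$a = 4$
$u{\left(p \right)} = 4 p$ ($u{\left(p \right)} = p 4 = 4 p$)
$D{\left(Z,W \right)} = 12 + W + Z$ ($D{\left(Z,W \right)} = \left(W + 4 \cdot 3\right) + Z = \left(W + 12\right) + Z = \left(12 + W\right) + Z = 12 + W + Z$)
$-120 + g D{\left(-5,Q{\left(-2 \right)} \right)} = -120 - 3 \left(12 - 3 - 5\right) = -120 - 12 = -132$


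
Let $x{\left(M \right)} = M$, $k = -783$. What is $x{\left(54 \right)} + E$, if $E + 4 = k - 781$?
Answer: $-1514$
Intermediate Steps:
$E = -1568$ ($E = -4 - 1564 = -1568$)
$x{\left(54 \right)} + E = 54 - 1568 = -1514$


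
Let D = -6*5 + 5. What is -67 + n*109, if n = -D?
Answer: 2658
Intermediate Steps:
D = -25 (D = -30 + 5 = -25)
n = 25 (n = -1*(-25) = 25)
-67 + n*109 = -67 + 25*109 = -67 + 2725 = 2658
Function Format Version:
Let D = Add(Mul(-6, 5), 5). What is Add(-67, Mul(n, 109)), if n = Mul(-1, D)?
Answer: 2658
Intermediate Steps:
D = -25 (D = Add(-30, 5) = -25)
n = 25 (n = Mul(-1, -25) = 25)
Add(-67, Mul(n, 109)) = Add(-67, Mul(25, 109)) = Add(-67, 2725) = 2658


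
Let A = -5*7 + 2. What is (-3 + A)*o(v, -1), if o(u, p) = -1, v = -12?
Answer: 36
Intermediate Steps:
A = -33 (A = -35 + 2 = -33)
(-3 + A)*o(v, -1) = (-3 - 33)*(-1) = -36*(-1) = 36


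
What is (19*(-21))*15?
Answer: -5985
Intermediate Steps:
(19*(-21))*15 = -399*15 = -5985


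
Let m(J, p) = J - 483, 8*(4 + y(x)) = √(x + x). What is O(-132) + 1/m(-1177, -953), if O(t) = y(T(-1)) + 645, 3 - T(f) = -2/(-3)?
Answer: 1064059/1660 + √42/24 ≈ 641.27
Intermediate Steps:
T(f) = 7/3 (T(f) = 3 - (-2)/(-3) = 3 - (-2)*(-1)/3 = 3 - 1*⅔ = 3 - ⅔ = 7/3)
y(x) = -4 + √2*√x/8 (y(x) = -4 + √(x + x)/8 = -4 + √(2*x)/8 = -4 + (√2*√x)/8 = -4 + √2*√x/8)
m(J, p) = -483 + J
O(t) = 641 + √42/24 (O(t) = (-4 + √2*√(7/3)/8) + 645 = (-4 + √2*(√21/3)/8) + 645 = (-4 + √42/24) + 645 = 641 + √42/24)
O(-132) + 1/m(-1177, -953) = (641 + √42/24) + 1/(-483 - 1177) = (641 + √42/24) + 1/(-1660) = (641 + √42/24) - 1/1660 = 1064059/1660 + √42/24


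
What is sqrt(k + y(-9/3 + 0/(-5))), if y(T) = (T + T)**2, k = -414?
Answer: 3*I*sqrt(42) ≈ 19.442*I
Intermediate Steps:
y(T) = 4*T**2 (y(T) = (2*T)**2 = 4*T**2)
sqrt(k + y(-9/3 + 0/(-5))) = sqrt(-414 + 4*(-9/3 + 0/(-5))**2) = sqrt(-414 + 4*(-9*1/3 + 0*(-1/5))**2) = sqrt(-414 + 4*(-3 + 0)**2) = sqrt(-414 + 4*(-3)**2) = sqrt(-414 + 4*9) = sqrt(-414 + 36) = sqrt(-378) = 3*I*sqrt(42)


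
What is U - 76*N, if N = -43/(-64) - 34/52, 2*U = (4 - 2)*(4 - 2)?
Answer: 131/208 ≈ 0.62981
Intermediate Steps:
U = 2 (U = ((4 - 2)*(4 - 2))/2 = (2*2)/2 = (1/2)*4 = 2)
N = 15/832 (N = -43*(-1/64) - 34*1/52 = 43/64 - 17/26 = 15/832 ≈ 0.018029)
U - 76*N = 2 - 76*15/832 = 2 - 285/208 = 131/208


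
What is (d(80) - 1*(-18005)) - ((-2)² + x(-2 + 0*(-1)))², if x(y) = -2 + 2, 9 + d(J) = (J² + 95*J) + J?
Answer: 32060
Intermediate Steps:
d(J) = -9 + J² + 96*J (d(J) = -9 + ((J² + 95*J) + J) = -9 + (J² + 96*J) = -9 + J² + 96*J)
x(y) = 0
(d(80) - 1*(-18005)) - ((-2)² + x(-2 + 0*(-1)))² = ((-9 + 80² + 96*80) - 1*(-18005)) - ((-2)² + 0)² = ((-9 + 6400 + 7680) + 18005) - (4 + 0)² = (14071 + 18005) - 1*4² = 32076 - 1*16 = 32076 - 16 = 32060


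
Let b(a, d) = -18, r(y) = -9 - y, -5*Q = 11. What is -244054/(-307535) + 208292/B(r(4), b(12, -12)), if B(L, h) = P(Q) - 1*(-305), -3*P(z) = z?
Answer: 480987717472/705177755 ≈ 682.08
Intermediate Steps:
Q = -11/5 (Q = -1/5*11 = -11/5 ≈ -2.2000)
P(z) = -z/3
B(L, h) = 4586/15 (B(L, h) = -1/3*(-11/5) - 1*(-305) = 11/15 + 305 = 4586/15)
-244054/(-307535) + 208292/B(r(4), b(12, -12)) = -244054/(-307535) + 208292/(4586/15) = -244054*(-1/307535) + 208292*(15/4586) = 244054/307535 + 1562190/2293 = 480987717472/705177755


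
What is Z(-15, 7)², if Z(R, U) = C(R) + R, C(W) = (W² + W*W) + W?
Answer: 176400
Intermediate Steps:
C(W) = W + 2*W² (C(W) = (W² + W²) + W = 2*W² + W = W + 2*W²)
Z(R, U) = R + R*(1 + 2*R) (Z(R, U) = R*(1 + 2*R) + R = R + R*(1 + 2*R))
Z(-15, 7)² = (2*(-15)*(1 - 15))² = (2*(-15)*(-14))² = 420² = 176400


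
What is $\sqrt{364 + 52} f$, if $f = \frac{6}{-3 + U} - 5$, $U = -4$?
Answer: $- \frac{164 \sqrt{26}}{7} \approx -119.46$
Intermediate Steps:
$f = - \frac{41}{7}$ ($f = \frac{6}{-3 - 4} - 5 = \frac{6}{-7} - 5 = 6 \left(- \frac{1}{7}\right) - 5 = - \frac{6}{7} - 5 = - \frac{41}{7} \approx -5.8571$)
$\sqrt{364 + 52} f = \sqrt{364 + 52} \left(- \frac{41}{7}\right) = \sqrt{416} \left(- \frac{41}{7}\right) = 4 \sqrt{26} \left(- \frac{41}{7}\right) = - \frac{164 \sqrt{26}}{7}$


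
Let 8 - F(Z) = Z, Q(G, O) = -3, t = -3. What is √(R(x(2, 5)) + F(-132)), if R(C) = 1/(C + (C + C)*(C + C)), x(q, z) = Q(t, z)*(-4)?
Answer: √246963/42 ≈ 11.832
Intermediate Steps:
F(Z) = 8 - Z
x(q, z) = 12 (x(q, z) = -3*(-4) = 12)
R(C) = 1/(C + 4*C²) (R(C) = 1/(C + (2*C)*(2*C)) = 1/(C + 4*C²))
√(R(x(2, 5)) + F(-132)) = √(1/(12*(1 + 4*12)) + (8 - 1*(-132))) = √(1/(12*(1 + 48)) + (8 + 132)) = √((1/12)/49 + 140) = √((1/12)*(1/49) + 140) = √(1/588 + 140) = √(82321/588) = √246963/42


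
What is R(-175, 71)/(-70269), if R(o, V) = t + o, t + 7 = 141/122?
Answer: 22063/8572818 ≈ 0.0025736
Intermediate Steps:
t = -713/122 (t = -7 + 141/122 = -713/122 ≈ -5.8443)
R(o, V) = -713/122 + o
R(-175, 71)/(-70269) = (-713/122 - 175)/(-70269) = -22063/122*(-1/70269) = 22063/8572818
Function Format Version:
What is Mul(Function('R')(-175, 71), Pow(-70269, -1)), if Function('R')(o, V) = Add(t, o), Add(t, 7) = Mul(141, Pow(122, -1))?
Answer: Rational(22063, 8572818) ≈ 0.0025736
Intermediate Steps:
t = Rational(-713, 122) (t = Add(-7, Mul(141, Pow(122, -1))) = Add(-7, Mul(141, Rational(1, 122))) = Add(-7, Rational(141, 122)) = Rational(-713, 122) ≈ -5.8443)
Function('R')(o, V) = Add(Rational(-713, 122), o)
Mul(Function('R')(-175, 71), Pow(-70269, -1)) = Mul(Add(Rational(-713, 122), -175), Pow(-70269, -1)) = Mul(Rational(-22063, 122), Rational(-1, 70269)) = Rational(22063, 8572818)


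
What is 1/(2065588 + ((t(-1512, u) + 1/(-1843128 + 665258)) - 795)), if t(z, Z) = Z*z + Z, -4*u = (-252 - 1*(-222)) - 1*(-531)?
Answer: 2355740/5309945735103 ≈ 4.4365e-7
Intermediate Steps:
u = -501/4 (u = -((-252 - 1*(-222)) - 1*(-531))/4 = -((-252 + 222) + 531)/4 = -(-30 + 531)/4 = -1/4*501 = -501/4 ≈ -125.25)
t(z, Z) = Z + Z*z
1/(2065588 + ((t(-1512, u) + 1/(-1843128 + 665258)) - 795)) = 1/(2065588 + ((-501*(1 - 1512)/4 + 1/(-1843128 + 665258)) - 795)) = 1/(2065588 + ((-501/4*(-1511) + 1/(-1177870)) - 795)) = 1/(2065588 + ((757011/4 - 1/1177870) - 795)) = 1/(2065588 + (445830273283/2355740 - 795)) = 1/(2065588 + 443957459983/2355740) = 1/(5309945735103/2355740) = 2355740/5309945735103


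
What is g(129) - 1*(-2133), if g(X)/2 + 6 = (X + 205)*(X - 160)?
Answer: -18587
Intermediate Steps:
g(X) = -12 + 2*(-160 + X)*(205 + X) (g(X) = -12 + 2*((X + 205)*(X - 160)) = -12 + 2*((205 + X)*(-160 + X)) = -12 + 2*((-160 + X)*(205 + X)) = -12 + 2*(-160 + X)*(205 + X))
g(129) - 1*(-2133) = (-65612 + 2*129² + 90*129) - 1*(-2133) = (-65612 + 2*16641 + 11610) + 2133 = (-65612 + 33282 + 11610) + 2133 = -20720 + 2133 = -18587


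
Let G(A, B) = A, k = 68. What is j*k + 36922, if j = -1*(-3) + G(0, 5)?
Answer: 37126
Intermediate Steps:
j = 3 (j = -1*(-3) + 0 = 3 + 0 = 3)
j*k + 36922 = 3*68 + 36922 = 204 + 36922 = 37126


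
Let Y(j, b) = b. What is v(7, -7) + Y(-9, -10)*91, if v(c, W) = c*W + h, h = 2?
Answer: -957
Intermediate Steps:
v(c, W) = 2 + W*c (v(c, W) = c*W + 2 = W*c + 2 = 2 + W*c)
v(7, -7) + Y(-9, -10)*91 = (2 - 7*7) - 10*91 = (2 - 49) - 910 = -47 - 910 = -957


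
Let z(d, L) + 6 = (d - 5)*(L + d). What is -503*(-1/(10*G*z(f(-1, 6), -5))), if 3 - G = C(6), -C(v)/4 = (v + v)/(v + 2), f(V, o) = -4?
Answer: 503/6750 ≈ 0.074519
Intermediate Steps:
C(v) = -8*v/(2 + v) (C(v) = -4*(v + v)/(v + 2) = -4*2*v/(2 + v) = -8*v/(2 + v))
G = 9 (G = 3 - (-8)*6/(2 + 6) = 3 - (-8)*6/8 = 3 - 1*(-6) = 3 + 6 = 9)
z(d, L) = -6 + (-5 + d)*(L + d) (z(d, L) = -6 + (d - 5)*(L + d) = -6 + (-5 + d)*(L + d))
-503*(-1/(10*G*z(f(-1, 6), -5))) = -503*(-1/(90*(-6 + (-4)**2 - 5*(-5) - 5*(-4) - 5*(-4)))) = -503*(-1/(90*(-6 + 16 + 25 + 20 + 20))) = -503/((-90*75)) = -503/(-6750) = -503*(-1/6750) = 503/6750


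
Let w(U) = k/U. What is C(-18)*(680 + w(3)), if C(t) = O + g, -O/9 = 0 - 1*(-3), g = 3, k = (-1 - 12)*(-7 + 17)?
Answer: -15280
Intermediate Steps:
k = -130 (k = -13*10 = -130)
O = -27 (O = -9*(0 - 1*(-3)) = -9*(0 + 3) = -9*3 = -27)
w(U) = -130/U
C(t) = -24 (C(t) = -27 + 3 = -24)
C(-18)*(680 + w(3)) = -24*(680 - 130/3) = -24*1910/3 = -15280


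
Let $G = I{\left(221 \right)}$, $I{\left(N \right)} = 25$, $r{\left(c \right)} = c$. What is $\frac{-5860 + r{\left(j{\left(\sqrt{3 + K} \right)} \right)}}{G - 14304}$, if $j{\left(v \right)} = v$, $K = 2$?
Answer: $\frac{5860}{14279} - \frac{\sqrt{5}}{14279} \approx 0.41024$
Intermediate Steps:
$G = 25$
$\frac{-5860 + r{\left(j{\left(\sqrt{3 + K} \right)} \right)}}{G - 14304} = \frac{-5860 + \sqrt{3 + 2}}{25 - 14304} = \frac{-5860 + \sqrt{5}}{-14279} = \left(-5860 + \sqrt{5}\right) \left(- \frac{1}{14279}\right) = \frac{5860}{14279} - \frac{\sqrt{5}}{14279}$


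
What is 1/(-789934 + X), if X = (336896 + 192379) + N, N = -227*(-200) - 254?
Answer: -1/215513 ≈ -4.6401e-6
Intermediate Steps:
N = 45146 (N = 45400 - 254 = 45146)
X = 574421 (X = (336896 + 192379) + 45146 = 529275 + 45146 = 574421)
1/(-789934 + X) = 1/(-789934 + 574421) = 1/(-215513) = -1/215513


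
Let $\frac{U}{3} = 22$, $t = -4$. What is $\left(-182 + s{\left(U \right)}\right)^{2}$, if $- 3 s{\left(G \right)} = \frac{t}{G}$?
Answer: $\frac{324576256}{9801} \approx 33117.0$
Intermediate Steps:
$U = 66$ ($U = 3 \cdot 22 = 66$)
$s{\left(G \right)} = \frac{4}{3 G}$ ($s{\left(G \right)} = - \frac{\left(-4\right) \frac{1}{G}}{3} = \frac{4}{3 G}$)
$\left(-182 + s{\left(U \right)}\right)^{2} = \left(-182 + \frac{4}{3 \cdot 66}\right)^{2} = \left(-182 + \frac{4}{3} \cdot \frac{1}{66}\right)^{2} = \left(-182 + \frac{2}{99}\right)^{2} = \left(- \frac{18016}{99}\right)^{2} = \frac{324576256}{9801}$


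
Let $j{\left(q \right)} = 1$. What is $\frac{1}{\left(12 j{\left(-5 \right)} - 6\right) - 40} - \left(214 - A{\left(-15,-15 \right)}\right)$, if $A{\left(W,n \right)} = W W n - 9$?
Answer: $- \frac{122333}{34} \approx -3598.0$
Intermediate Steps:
$A{\left(W,n \right)} = -9 + n W^{2}$ ($A{\left(W,n \right)} = W^{2} n - 9 = n W^{2} - 9 = -9 + n W^{2}$)
$\frac{1}{\left(12 j{\left(-5 \right)} - 6\right) - 40} - \left(214 - A{\left(-15,-15 \right)}\right) = \frac{1}{\left(12 \cdot 1 - 6\right) - 40} - \left(214 - \left(-9 - 15 \left(-15\right)^{2}\right)\right) = \frac{1}{\left(12 - 6\right) - 40} - \left(214 - \left(-9 - 3375\right)\right) = \frac{1}{6 - 40} - \left(214 - \left(-9 - 3375\right)\right) = \frac{1}{-34} - \left(214 - -3384\right) = - \frac{1}{34} - \left(214 + 3384\right) = - \frac{1}{34} - 3598 = - \frac{122333}{34}$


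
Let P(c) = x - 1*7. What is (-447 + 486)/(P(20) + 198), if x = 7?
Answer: 13/66 ≈ 0.19697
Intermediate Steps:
P(c) = 0 (P(c) = 7 - 1*7 = 7 - 7 = 0)
(-447 + 486)/(P(20) + 198) = (-447 + 486)/(0 + 198) = 39/198 = 39*(1/198) = 13/66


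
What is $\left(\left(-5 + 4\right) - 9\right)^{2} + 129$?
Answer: $229$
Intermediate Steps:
$\left(\left(-5 + 4\right) - 9\right)^{2} + 129 = \left(-1 - 9\right)^{2} + 129 = \left(-10\right)^{2} + 129 = 100 + 129 = 229$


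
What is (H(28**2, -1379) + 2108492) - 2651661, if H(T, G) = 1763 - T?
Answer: -542190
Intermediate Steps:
(H(28**2, -1379) + 2108492) - 2651661 = ((1763 - 1*28**2) + 2108492) - 2651661 = ((1763 - 1*784) + 2108492) - 2651661 = ((1763 - 784) + 2108492) - 2651661 = (979 + 2108492) - 2651661 = 2109471 - 2651661 = -542190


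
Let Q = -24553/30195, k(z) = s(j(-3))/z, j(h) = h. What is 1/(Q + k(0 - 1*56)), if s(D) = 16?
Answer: -211365/232261 ≈ -0.91003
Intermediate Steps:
k(z) = 16/z
Q = -24553/30195 (Q = -24553*1/30195 = -24553/30195 ≈ -0.81315)
1/(Q + k(0 - 1*56)) = 1/(-24553/30195 + 16/(0 - 1*56)) = 1/(-24553/30195 + 16/(0 - 56)) = 1/(-24553/30195 + 16/(-56)) = 1/(-24553/30195 + 16*(-1/56)) = 1/(-24553/30195 - 2/7) = 1/(-232261/211365) = -211365/232261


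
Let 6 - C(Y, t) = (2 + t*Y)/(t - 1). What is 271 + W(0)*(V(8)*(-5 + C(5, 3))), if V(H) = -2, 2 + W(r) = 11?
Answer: 406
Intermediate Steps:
W(r) = 9 (W(r) = -2 + 11 = 9)
C(Y, t) = 6 - (2 + Y*t)/(-1 + t) (C(Y, t) = 6 - (2 + t*Y)/(t - 1) = 6 - (2 + Y*t)/(-1 + t))
271 + W(0)*(V(8)*(-5 + C(5, 3))) = 271 + 9*(-2*(-5 + (-8 + 6*3 - 1*5*3)/(-1 + 3))) = 271 + 9*(-2*(-5 + (-8 + 18 - 15)/2)) = 271 + 9*(-2*(-5 + (½)*(-5))) = 271 + 9*(-2*(-5 - 5/2)) = 271 + 9*(-2*(-15/2)) = 271 + 9*15 = 271 + 135 = 406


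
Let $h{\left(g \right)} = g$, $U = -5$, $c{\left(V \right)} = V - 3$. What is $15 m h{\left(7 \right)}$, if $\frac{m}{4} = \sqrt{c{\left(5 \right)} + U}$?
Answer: $420 i \sqrt{3} \approx 727.46 i$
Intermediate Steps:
$c{\left(V \right)} = -3 + V$ ($c{\left(V \right)} = V - 3 = -3 + V$)
$m = 4 i \sqrt{3}$ ($m = 4 \sqrt{\left(-3 + 5\right) - 5} = 4 \sqrt{2 - 5} = 4 \sqrt{-3} = 4 i \sqrt{3} \approx 6.9282 i$)
$15 m h{\left(7 \right)} = 15 \cdot 4 i \sqrt{3} \cdot 7 = 60 i \sqrt{3} \cdot 7 = 420 i \sqrt{3}$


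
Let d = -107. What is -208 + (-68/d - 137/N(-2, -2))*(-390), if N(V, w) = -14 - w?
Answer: -1050387/214 ≈ -4908.4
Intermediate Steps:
-208 + (-68/d - 137/N(-2, -2))*(-390) = -208 + (-68/(-107) - 137/(-14 - 1*(-2)))*(-390) = -208 + (-68*(-1/107) - 137/(-14 + 2))*(-390) = -208 + (68/107 - 137/(-12))*(-390) = -208 + (68/107 - 137*(-1/12))*(-390) = -208 + (68/107 + 137/12)*(-390) = -208 + (15475/1284)*(-390) = -208 - 1005875/214 = -1050387/214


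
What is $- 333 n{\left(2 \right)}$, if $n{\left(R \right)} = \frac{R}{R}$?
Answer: $-333$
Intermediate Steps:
$n{\left(R \right)} = 1$
$- 333 n{\left(2 \right)} = \left(-333\right) 1 = -333$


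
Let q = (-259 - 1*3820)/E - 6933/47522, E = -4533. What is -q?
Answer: -162414949/215417226 ≈ -0.75395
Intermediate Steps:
q = 162414949/215417226 (q = (-259 - 1*3820)/(-4533) - 6933/47522 = (-259 - 3820)*(-1/4533) - 6933*1/47522 = -4079*(-1/4533) - 6933/47522 = 4079/4533 - 6933/47522 = 162414949/215417226 ≈ 0.75395)
-q = -1*162414949/215417226 = -162414949/215417226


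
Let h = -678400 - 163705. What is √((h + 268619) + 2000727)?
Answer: √1427241 ≈ 1194.7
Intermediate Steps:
h = -842105
√((h + 268619) + 2000727) = √((-842105 + 268619) + 2000727) = √(-573486 + 2000727) = √1427241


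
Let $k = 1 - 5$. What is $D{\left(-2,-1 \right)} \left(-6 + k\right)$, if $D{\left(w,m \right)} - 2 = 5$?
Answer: $-70$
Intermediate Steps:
$k = -4$ ($k = 1 - 5 = -4$)
$D{\left(w,m \right)} = 7$ ($D{\left(w,m \right)} = 2 + 5 = 7$)
$D{\left(-2,-1 \right)} \left(-6 + k\right) = 7 \left(-6 - 4\right) = 7 \left(-10\right) = -70$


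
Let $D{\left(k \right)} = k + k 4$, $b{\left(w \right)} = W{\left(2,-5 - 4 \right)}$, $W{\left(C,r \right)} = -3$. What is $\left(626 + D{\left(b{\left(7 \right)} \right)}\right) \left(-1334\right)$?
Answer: $-815074$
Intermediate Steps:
$b{\left(w \right)} = -3$
$D{\left(k \right)} = 5 k$ ($D{\left(k \right)} = k + 4 k = 5 k$)
$\left(626 + D{\left(b{\left(7 \right)} \right)}\right) \left(-1334\right) = \left(626 + 5 \left(-3\right)\right) \left(-1334\right) = \left(626 - 15\right) \left(-1334\right) = 611 \left(-1334\right) = -815074$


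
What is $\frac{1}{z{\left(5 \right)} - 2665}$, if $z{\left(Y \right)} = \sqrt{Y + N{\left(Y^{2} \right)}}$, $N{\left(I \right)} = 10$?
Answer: $- \frac{533}{1420442} - \frac{\sqrt{15}}{7102210} \approx -0.00037578$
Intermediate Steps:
$z{\left(Y \right)} = \sqrt{10 + Y}$ ($z{\left(Y \right)} = \sqrt{Y + 10} = \sqrt{10 + Y}$)
$\frac{1}{z{\left(5 \right)} - 2665} = \frac{1}{\sqrt{10 + 5} - 2665} = \frac{1}{\sqrt{15} - 2665} = \frac{1}{-2665 + \sqrt{15}}$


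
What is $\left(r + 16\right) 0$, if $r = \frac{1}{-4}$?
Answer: $0$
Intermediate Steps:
$r = - \frac{1}{4} \approx -0.25$
$\left(r + 16\right) 0 = \left(- \frac{1}{4} + 16\right) 0 = \frac{63}{4} \cdot 0 = 0$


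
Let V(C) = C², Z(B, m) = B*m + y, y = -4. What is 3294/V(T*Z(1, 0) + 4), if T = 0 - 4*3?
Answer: 1647/1352 ≈ 1.2182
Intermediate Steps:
T = -12 (T = 0 - 12 = -12)
Z(B, m) = -4 + B*m (Z(B, m) = B*m - 4 = -4 + B*m)
3294/V(T*Z(1, 0) + 4) = 3294/((-12*(-4 + 1*0) + 4)²) = 3294/((-12*(-4 + 0) + 4)²) = 3294/((-12*(-4) + 4)²) = 3294/((48 + 4)²) = 3294/(52²) = 3294/2704 = 3294*(1/2704) = 1647/1352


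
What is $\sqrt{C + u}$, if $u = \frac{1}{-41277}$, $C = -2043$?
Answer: $\frac{4 i \sqrt{217552781289}}{41277} \approx 45.2 i$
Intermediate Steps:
$u = - \frac{1}{41277} \approx -2.4227 \cdot 10^{-5}$
$\sqrt{C + u} = \sqrt{-2043 - \frac{1}{41277}} = \sqrt{- \frac{84328912}{41277}} = \frac{4 i \sqrt{217552781289}}{41277}$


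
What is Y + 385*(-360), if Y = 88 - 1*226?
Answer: -138738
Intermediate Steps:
Y = -138 (Y = 88 - 226 = -138)
Y + 385*(-360) = -138 + 385*(-360) = -138 - 138600 = -138738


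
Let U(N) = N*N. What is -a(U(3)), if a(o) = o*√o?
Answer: -27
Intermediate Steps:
U(N) = N²
a(o) = o^(3/2)
-a(U(3)) = -(3²)^(3/2) = -9^(3/2) = -1*27 = -27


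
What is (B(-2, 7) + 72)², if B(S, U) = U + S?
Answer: 5929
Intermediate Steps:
B(S, U) = S + U
(B(-2, 7) + 72)² = ((-2 + 7) + 72)² = (5 + 72)² = 77² = 5929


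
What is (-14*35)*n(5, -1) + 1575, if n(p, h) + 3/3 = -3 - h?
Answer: 3045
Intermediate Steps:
n(p, h) = -4 - h (n(p, h) = -1 + (-3 - h) = -4 - h)
(-14*35)*n(5, -1) + 1575 = (-14*35)*(-4 - 1*(-1)) + 1575 = -490*(-4 + 1) + 1575 = -490*(-3) + 1575 = 1470 + 1575 = 3045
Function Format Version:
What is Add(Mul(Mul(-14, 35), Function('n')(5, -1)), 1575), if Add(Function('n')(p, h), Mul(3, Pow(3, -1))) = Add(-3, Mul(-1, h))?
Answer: 3045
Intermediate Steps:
Function('n')(p, h) = Add(-4, Mul(-1, h)) (Function('n')(p, h) = Add(-1, Add(-3, Mul(-1, h))) = Add(-4, Mul(-1, h)))
Add(Mul(Mul(-14, 35), Function('n')(5, -1)), 1575) = Add(Mul(Mul(-14, 35), Add(-4, Mul(-1, -1))), 1575) = Add(Mul(-490, Add(-4, 1)), 1575) = Add(Mul(-490, -3), 1575) = Add(1470, 1575) = 3045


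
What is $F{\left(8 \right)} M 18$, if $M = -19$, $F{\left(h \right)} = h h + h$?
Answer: $-24624$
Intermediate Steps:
$F{\left(h \right)} = h + h^{2}$ ($F{\left(h \right)} = h^{2} + h = h + h^{2}$)
$F{\left(8 \right)} M 18 = 8 \left(1 + 8\right) \left(-19\right) 18 = 8 \cdot 9 \left(-19\right) 18 = 72 \left(-19\right) 18 = \left(-1368\right) 18 = -24624$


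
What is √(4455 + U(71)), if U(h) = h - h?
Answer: 9*√55 ≈ 66.746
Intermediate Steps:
U(h) = 0
√(4455 + U(71)) = √(4455 + 0) = √4455 = 9*√55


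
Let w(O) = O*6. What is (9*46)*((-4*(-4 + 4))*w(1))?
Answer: 0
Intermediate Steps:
w(O) = 6*O
(9*46)*((-4*(-4 + 4))*w(1)) = (9*46)*((-4*(-4 + 4))*(6*1)) = 414*(-4*0*6) = 414*(0*6) = 414*0 = 0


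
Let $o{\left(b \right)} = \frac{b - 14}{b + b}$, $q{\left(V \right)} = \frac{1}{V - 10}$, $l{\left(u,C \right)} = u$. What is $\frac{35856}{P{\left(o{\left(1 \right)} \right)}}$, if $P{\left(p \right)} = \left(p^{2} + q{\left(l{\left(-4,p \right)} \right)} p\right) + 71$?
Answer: $\frac{62748}{199} \approx 315.32$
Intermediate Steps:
$q{\left(V \right)} = \frac{1}{-10 + V}$
$o{\left(b \right)} = \frac{-14 + b}{2 b}$
$P{\left(p \right)} = 71 + p^{2} - \frac{p}{14}$ ($P{\left(p \right)} = \left(p^{2} + \frac{p}{-10 - 4}\right) + 71 = \left(p^{2} + \frac{p}{-14}\right) + 71 = \left(p^{2} - \frac{p}{14}\right) + 71 = 71 + p^{2} - \frac{p}{14}$)
$\frac{35856}{P{\left(o{\left(1 \right)} \right)}} = \frac{35856}{71 + \left(\frac{-14 + 1}{2 \cdot 1}\right)^{2} - \frac{\frac{1}{2} \cdot 1^{-1} \left(-14 + 1\right)}{14}} = \frac{35856}{71 + \left(\frac{1}{2} \cdot 1 \left(-13\right)\right)^{2} - \frac{\frac{1}{2} \cdot 1 \left(-13\right)}{14}} = \frac{35856}{71 + \left(- \frac{13}{2}\right)^{2} - - \frac{13}{28}} = \frac{35856}{71 + \frac{169}{4} + \frac{13}{28}} = \frac{35856}{\frac{796}{7}} = 35856 \cdot \frac{7}{796} = \frac{62748}{199}$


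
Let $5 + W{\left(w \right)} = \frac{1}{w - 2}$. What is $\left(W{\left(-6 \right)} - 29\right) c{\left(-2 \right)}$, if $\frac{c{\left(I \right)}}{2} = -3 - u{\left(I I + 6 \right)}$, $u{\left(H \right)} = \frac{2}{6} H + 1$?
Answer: $\frac{1001}{2} \approx 500.5$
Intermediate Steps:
$W{\left(w \right)} = -5 + \frac{1}{-2 + w}$ ($W{\left(w \right)} = -5 + \frac{1}{w - 2} = -5 + \frac{1}{-2 + w}$)
$u{\left(H \right)} = 1 + \frac{H}{3}$ ($u{\left(H \right)} = 2 \cdot \frac{1}{6} H + 1 = \frac{H}{3} + 1 = 1 + \frac{H}{3}$)
$c{\left(I \right)} = -12 - \frac{2 I^{2}}{3}$ ($c{\left(I \right)} = 2 \left(-3 - \left(1 + \frac{I I + 6}{3}\right)\right) = 2 \left(-3 - \left(1 + \frac{I^{2} + 6}{3}\right)\right) = 2 \left(-3 - \left(1 + \frac{6 + I^{2}}{3}\right)\right) = 2 \left(-3 - \left(1 + \left(2 + \frac{I^{2}}{3}\right)\right)\right) = 2 \left(-3 - \left(3 + \frac{I^{2}}{3}\right)\right) = 2 \left(-6 - \frac{I^{2}}{3}\right) = -12 - \frac{2 I^{2}}{3}$)
$\left(W{\left(-6 \right)} - 29\right) c{\left(-2 \right)} = \left(\frac{11 - -30}{-2 - 6} - 29\right) \left(-12 - \frac{2 \left(-2\right)^{2}}{3}\right) = \left(\frac{11 + 30}{-8} - 29\right) \left(-12 - \frac{8}{3}\right) = \left(\left(- \frac{1}{8}\right) 41 - 29\right) \left(-12 - \frac{8}{3}\right) = \left(- \frac{41}{8} - 29\right) \left(- \frac{44}{3}\right) = \left(- \frac{273}{8}\right) \left(- \frac{44}{3}\right) = \frac{1001}{2}$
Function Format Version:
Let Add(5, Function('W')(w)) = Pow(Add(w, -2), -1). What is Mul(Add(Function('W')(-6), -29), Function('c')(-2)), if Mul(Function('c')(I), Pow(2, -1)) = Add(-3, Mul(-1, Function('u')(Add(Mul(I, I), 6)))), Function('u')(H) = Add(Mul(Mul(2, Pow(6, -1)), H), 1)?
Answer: Rational(1001, 2) ≈ 500.50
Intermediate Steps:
Function('W')(w) = Add(-5, Pow(Add(-2, w), -1)) (Function('W')(w) = Add(-5, Pow(Add(w, -2), -1)) = Add(-5, Pow(Add(-2, w), -1)))
Function('u')(H) = Add(1, Mul(Rational(1, 3), H)) (Function('u')(H) = Add(Mul(Mul(2, Rational(1, 6)), H), 1) = Add(Mul(Rational(1, 3), H), 1) = Add(1, Mul(Rational(1, 3), H)))
Function('c')(I) = Add(-12, Mul(Rational(-2, 3), Pow(I, 2))) (Function('c')(I) = Mul(2, Add(-3, Mul(-1, Add(1, Mul(Rational(1, 3), Add(Mul(I, I), 6)))))) = Mul(2, Add(-3, Mul(-1, Add(1, Mul(Rational(1, 3), Add(Pow(I, 2), 6)))))) = Mul(2, Add(-3, Mul(-1, Add(1, Mul(Rational(1, 3), Add(6, Pow(I, 2))))))) = Mul(2, Add(-3, Mul(-1, Add(1, Add(2, Mul(Rational(1, 3), Pow(I, 2))))))) = Mul(2, Add(-3, Mul(-1, Add(3, Mul(Rational(1, 3), Pow(I, 2)))))) = Mul(2, Add(-3, Add(-3, Mul(Rational(-1, 3), Pow(I, 2))))) = Mul(2, Add(-6, Mul(Rational(-1, 3), Pow(I, 2)))) = Add(-12, Mul(Rational(-2, 3), Pow(I, 2))))
Mul(Add(Function('W')(-6), -29), Function('c')(-2)) = Mul(Add(Mul(Pow(Add(-2, -6), -1), Add(11, Mul(-5, -6))), -29), Add(-12, Mul(Rational(-2, 3), Pow(-2, 2)))) = Mul(Add(Mul(Pow(-8, -1), Add(11, 30)), -29), Add(-12, Mul(Rational(-2, 3), 4))) = Mul(Add(Mul(Rational(-1, 8), 41), -29), Add(-12, Rational(-8, 3))) = Mul(Add(Rational(-41, 8), -29), Rational(-44, 3)) = Mul(Rational(-273, 8), Rational(-44, 3)) = Rational(1001, 2)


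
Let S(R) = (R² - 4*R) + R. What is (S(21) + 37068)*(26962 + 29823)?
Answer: 2126371110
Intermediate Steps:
S(R) = R² - 3*R
(S(21) + 37068)*(26962 + 29823) = (21*(-3 + 21) + 37068)*(26962 + 29823) = (21*18 + 37068)*56785 = (378 + 37068)*56785 = 37446*56785 = 2126371110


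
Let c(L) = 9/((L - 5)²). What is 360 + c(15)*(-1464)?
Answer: 5706/25 ≈ 228.24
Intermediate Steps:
c(L) = 9/(-5 + L)² (c(L) = 9/((-5 + L)²) = 9/(-5 + L)²)
360 + c(15)*(-1464) = 360 + (9/(-5 + 15)²)*(-1464) = 360 + (9/10²)*(-1464) = 360 + (9*(1/100))*(-1464) = 360 + (9/100)*(-1464) = 360 - 3294/25 = 5706/25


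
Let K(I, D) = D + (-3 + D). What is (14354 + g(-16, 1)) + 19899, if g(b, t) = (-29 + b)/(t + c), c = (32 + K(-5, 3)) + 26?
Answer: 2123641/62 ≈ 34252.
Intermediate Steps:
K(I, D) = -3 + 2*D
c = 61 (c = (32 + (-3 + 2*3)) + 26 = (32 + (-3 + 6)) + 26 = (32 + 3) + 26 = 35 + 26 = 61)
g(b, t) = (-29 + b)/(61 + t) (g(b, t) = (-29 + b)/(t + 61) = (-29 + b)/(61 + t))
(14354 + g(-16, 1)) + 19899 = (14354 + (-29 - 16)/(61 + 1)) + 19899 = (14354 - 45/62) + 19899 = 889903/62 + 19899 = 2123641/62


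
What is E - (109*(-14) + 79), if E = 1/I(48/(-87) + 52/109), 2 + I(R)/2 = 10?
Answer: 23153/16 ≈ 1447.1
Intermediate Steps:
I(R) = 16 (I(R) = -4 + 2*10 = -4 + 20 = 16)
E = 1/16 ≈ 0.062500
E - (109*(-14) + 79) = 1/16 - (109*(-14) + 79) = 1/16 - (-1526 + 79) = 1/16 - 1*(-1447) = 1/16 + 1447 = 23153/16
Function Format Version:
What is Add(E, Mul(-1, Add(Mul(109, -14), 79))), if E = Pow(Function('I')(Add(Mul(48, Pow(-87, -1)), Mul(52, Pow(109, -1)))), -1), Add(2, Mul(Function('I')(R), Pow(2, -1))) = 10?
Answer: Rational(23153, 16) ≈ 1447.1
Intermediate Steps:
Function('I')(R) = 16 (Function('I')(R) = Add(-4, Mul(2, 10)) = Add(-4, 20) = 16)
E = Rational(1, 16) (E = Pow(16, -1) = Rational(1, 16) ≈ 0.062500)
Add(E, Mul(-1, Add(Mul(109, -14), 79))) = Add(Rational(1, 16), Mul(-1, Add(Mul(109, -14), 79))) = Add(Rational(1, 16), Mul(-1, Add(-1526, 79))) = Add(Rational(1, 16), Mul(-1, -1447)) = Add(Rational(1, 16), 1447) = Rational(23153, 16)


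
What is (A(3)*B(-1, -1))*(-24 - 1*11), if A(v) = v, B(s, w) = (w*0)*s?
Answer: 0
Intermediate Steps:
B(s, w) = 0 (B(s, w) = 0*s = 0)
(A(3)*B(-1, -1))*(-24 - 1*11) = (3*0)*(-24 - 1*11) = 0*(-24 - 11) = 0*(-35) = 0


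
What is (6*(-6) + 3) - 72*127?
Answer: -9177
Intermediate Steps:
(6*(-6) + 3) - 72*127 = (-36 + 3) - 9144 = -33 - 9144 = -9177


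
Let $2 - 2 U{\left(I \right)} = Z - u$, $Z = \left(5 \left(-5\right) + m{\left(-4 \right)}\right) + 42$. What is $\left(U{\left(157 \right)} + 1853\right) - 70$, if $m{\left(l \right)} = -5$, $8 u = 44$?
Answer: $\frac{7123}{4} \approx 1780.8$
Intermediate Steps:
$u = \frac{11}{2}$ ($u = \frac{1}{8} \cdot 44 = \frac{11}{2} \approx 5.5$)
$Z = 12$ ($Z = \left(5 \left(-5\right) - 5\right) + 42 = \left(-25 - 5\right) + 42 = -30 + 42 = 12$)
$U{\left(I \right)} = - \frac{9}{4}$ ($U{\left(I \right)} = 1 - \frac{12 - \frac{11}{2}}{2} = 1 - \frac{13}{4} = - \frac{9}{4}$)
$\left(U{\left(157 \right)} + 1853\right) - 70 = \left(- \frac{9}{4} + 1853\right) - 70 = \frac{7403}{4} - 70 = \frac{7123}{4}$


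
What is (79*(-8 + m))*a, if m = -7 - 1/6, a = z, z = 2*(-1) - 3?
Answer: 35945/6 ≈ 5990.8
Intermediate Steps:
z = -5 (z = -2 - 3 = -5)
a = -5
m = -43/6 (m = -7 - 1*⅙ = -7 - ⅙ = -43/6 ≈ -7.1667)
(79*(-8 + m))*a = (79*(-8 - 43/6))*(-5) = (79*(-91/6))*(-5) = -7189/6*(-5) = 35945/6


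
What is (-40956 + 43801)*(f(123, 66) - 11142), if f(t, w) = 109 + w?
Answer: -31201115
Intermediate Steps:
(-40956 + 43801)*(f(123, 66) - 11142) = (-40956 + 43801)*((109 + 66) - 11142) = 2845*(175 - 11142) = 2845*(-10967) = -31201115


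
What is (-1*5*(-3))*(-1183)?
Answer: -17745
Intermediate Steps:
(-1*5*(-3))*(-1183) = -5*(-3)*(-1183) = 15*(-1183) = -17745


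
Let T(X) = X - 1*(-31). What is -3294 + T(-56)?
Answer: -3319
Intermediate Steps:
T(X) = 31 + X (T(X) = X + 31 = 31 + X)
-3294 + T(-56) = -3294 + (31 - 56) = -3294 - 25 = -3319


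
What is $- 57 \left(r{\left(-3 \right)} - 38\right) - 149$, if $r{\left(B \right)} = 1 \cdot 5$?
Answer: $1732$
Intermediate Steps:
$r{\left(B \right)} = 5$
$- 57 \left(r{\left(-3 \right)} - 38\right) - 149 = - 57 \left(5 - 38\right) - 149 = \left(-57\right) \left(-33\right) - 149 = 1881 - 149 = 1732$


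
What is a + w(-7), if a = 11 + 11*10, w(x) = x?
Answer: 114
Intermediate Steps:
a = 121 (a = 11 + 110 = 121)
a + w(-7) = 121 - 7 = 114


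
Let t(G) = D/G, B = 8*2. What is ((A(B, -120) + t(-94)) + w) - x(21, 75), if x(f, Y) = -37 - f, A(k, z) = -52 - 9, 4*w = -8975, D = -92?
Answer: -422205/188 ≈ -2245.8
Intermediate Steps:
B = 16
w = -8975/4 (w = (1/4)*(-8975) = -8975/4 ≈ -2243.8)
A(k, z) = -61
t(G) = -92/G
((A(B, -120) + t(-94)) + w) - x(21, 75) = ((-61 - 92/(-94)) - 8975/4) - (-37 - 1*21) = ((-61 - 92*(-1/94)) - 8975/4) - (-37 - 21) = ((-61 + 46/47) - 8975/4) - 1*(-58) = (-2821/47 - 8975/4) + 58 = -433109/188 + 58 = -422205/188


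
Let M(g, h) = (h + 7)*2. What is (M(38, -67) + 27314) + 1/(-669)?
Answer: 18192785/669 ≈ 27194.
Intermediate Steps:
M(g, h) = 14 + 2*h (M(g, h) = (7 + h)*2 = 14 + 2*h)
(M(38, -67) + 27314) + 1/(-669) = ((14 + 2*(-67)) + 27314) + 1/(-669) = ((14 - 134) + 27314) - 1/669 = (-120 + 27314) - 1/669 = 27194 - 1/669 = 18192785/669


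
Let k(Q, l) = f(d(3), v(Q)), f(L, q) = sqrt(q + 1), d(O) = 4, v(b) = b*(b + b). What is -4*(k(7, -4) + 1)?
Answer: -4 - 12*sqrt(11) ≈ -43.799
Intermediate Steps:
v(b) = 2*b**2 (v(b) = b*(2*b) = 2*b**2)
f(L, q) = sqrt(1 + q)
k(Q, l) = sqrt(1 + 2*Q**2)
-4*(k(7, -4) + 1) = -4*(sqrt(1 + 2*7**2) + 1) = -4*(sqrt(1 + 2*49) + 1) = -4*(sqrt(1 + 98) + 1) = -4*(sqrt(99) + 1) = -4*(3*sqrt(11) + 1) = -4*(1 + 3*sqrt(11)) = -4 - 12*sqrt(11)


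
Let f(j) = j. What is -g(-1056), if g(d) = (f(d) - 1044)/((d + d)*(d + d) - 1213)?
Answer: 2100/4459331 ≈ 0.00047092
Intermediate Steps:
g(d) = (-1044 + d)/(-1213 + 4*d²) (g(d) = (d - 1044)/((d + d)*(d + d) - 1213) = (-1044 + d)/((2*d)*(2*d) - 1213) = (-1044 + d)/(4*d² - 1213) = (-1044 + d)/(-1213 + 4*d²))
-g(-1056) = -(-1044 - 1056)/(-1213 + 4*(-1056)²) = -(-2100)/(-1213 + 4*1115136) = -(-2100)/(-1213 + 4460544) = -(-2100)/4459331 = -1*(-2100/4459331) = 2100/4459331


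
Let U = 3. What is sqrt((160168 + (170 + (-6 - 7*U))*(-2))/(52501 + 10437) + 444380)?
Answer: sqrt(440071123572509)/31469 ≈ 666.62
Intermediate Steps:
sqrt((160168 + (170 + (-6 - 7*U))*(-2))/(52501 + 10437) + 444380) = sqrt((160168 + (170 + (-6 - 7*3))*(-2))/(52501 + 10437) + 444380) = sqrt((160168 + (170 + (-6 - 21))*(-2))/62938 + 444380) = sqrt((160168 + (170 - 27)*(-2))*(1/62938) + 444380) = sqrt((160168 + 143*(-2))*(1/62938) + 444380) = sqrt((160168 - 286)*(1/62938) + 444380) = sqrt(159882*(1/62938) + 444380) = sqrt(79941/31469 + 444380) = sqrt(13984274161/31469) = sqrt(440071123572509)/31469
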